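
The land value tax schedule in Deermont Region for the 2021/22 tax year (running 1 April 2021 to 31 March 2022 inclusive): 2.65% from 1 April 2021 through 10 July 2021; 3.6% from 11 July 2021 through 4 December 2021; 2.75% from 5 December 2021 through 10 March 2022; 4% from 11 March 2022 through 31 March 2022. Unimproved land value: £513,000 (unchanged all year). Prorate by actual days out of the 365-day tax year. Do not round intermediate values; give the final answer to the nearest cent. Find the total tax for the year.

£16,090.63

1 April – 10 July 2021: 101 days at 2.65% → £513,000 × 2.65% × 101/365 = £3,761.7658
11 July – 4 December 2021: 147 days at 3.6% → £513,000 × 3.6% × 147/365 = £7,437.7973
5 December 2021 – 10 March 2022: 96 days at 2.75% → £513,000 × 2.75% × 96/365 = £3,710.4658
11 March – 31 March 2022: 21 days at 4% → £513,000 × 4% × 21/365 = £1,180.6027
Total = £16,090.6315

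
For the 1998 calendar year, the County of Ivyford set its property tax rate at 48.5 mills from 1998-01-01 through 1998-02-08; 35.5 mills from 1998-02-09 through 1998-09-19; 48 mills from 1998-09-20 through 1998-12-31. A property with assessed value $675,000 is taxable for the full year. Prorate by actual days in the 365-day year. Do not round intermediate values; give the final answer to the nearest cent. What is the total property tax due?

1998-01-01 to 1998-02-08: 39 days at 48.5 mills → $675,000 × 4.85% × 39/365 = $3,497.9795
1998-02-09 to 1998-09-19: 223 days at 35.5 mills → $675,000 × 3.55% × 223/365 = $14,640.1027
1998-09-20 to 1998-12-31: 103 days at 48 mills → $675,000 × 4.8% × 103/365 = $9,143.0137
Total = $27,281.0959

$27,281.10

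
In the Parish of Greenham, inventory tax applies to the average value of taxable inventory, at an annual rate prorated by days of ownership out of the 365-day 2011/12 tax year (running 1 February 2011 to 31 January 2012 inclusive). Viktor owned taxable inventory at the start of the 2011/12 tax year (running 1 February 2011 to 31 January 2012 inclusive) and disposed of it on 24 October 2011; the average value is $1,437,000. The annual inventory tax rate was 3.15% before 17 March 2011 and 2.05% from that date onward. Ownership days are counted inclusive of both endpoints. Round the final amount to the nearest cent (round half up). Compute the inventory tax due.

1 February – 16 March 2011: 44 days at 3.15% → $1,437,000 × 3.15% × 44/365 = $5,456.6630
17 March – 24 October 2011: 222 days at 2.05% → $1,437,000 × 2.05% × 222/365 = $17,917.2247
Total = $23,373.8877

$23,373.89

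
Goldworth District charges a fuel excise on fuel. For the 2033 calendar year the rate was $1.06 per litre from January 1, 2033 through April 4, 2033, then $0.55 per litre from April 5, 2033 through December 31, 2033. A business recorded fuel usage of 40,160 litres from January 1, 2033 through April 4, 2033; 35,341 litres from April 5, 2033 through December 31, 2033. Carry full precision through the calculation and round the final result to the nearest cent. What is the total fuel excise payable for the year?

January 1 – April 4, 2033: 40,160 litres at $1.06/litre → $42,569.60
April 5 – December 31, 2033: 35,341 litres at $0.55/litre → $19,437.55

$62,007.15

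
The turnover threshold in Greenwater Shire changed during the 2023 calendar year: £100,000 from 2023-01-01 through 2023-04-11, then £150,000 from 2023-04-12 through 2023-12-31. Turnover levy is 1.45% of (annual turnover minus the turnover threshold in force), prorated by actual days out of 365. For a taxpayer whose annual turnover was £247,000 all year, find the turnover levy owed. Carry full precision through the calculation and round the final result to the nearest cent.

£1,607.12

2023-01-01 to 2023-04-11: 101 days, exemption £100,000 → (£247,000 − £100,000) × 1.45% × 101/365 = £589.8123
2023-04-12 to 2023-12-31: 264 days, exemption £150,000 → (£247,000 − £150,000) × 1.45% × 264/365 = £1,017.3041
Total = £1,607.1164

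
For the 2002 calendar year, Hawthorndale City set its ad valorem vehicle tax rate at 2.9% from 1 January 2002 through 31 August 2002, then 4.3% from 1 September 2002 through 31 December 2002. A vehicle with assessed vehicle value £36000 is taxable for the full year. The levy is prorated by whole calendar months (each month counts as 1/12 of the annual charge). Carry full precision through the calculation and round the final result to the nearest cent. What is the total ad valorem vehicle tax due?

£1212.00

1 January – 31 August 2002: 8 months at 2.9% → £36000 × 2.9% × 8/12 = £696.0000
1 September – 31 December 2002: 4 months at 4.3% → £36000 × 4.3% × 4/12 = £516.0000
Total = £1212.0000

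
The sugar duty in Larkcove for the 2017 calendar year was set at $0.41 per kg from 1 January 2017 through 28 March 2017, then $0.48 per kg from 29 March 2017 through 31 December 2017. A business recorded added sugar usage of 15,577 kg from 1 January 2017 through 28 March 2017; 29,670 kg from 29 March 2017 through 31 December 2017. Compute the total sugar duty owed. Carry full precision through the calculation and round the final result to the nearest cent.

1 January – 28 March 2017: 15,577 kg at $0.41/kg → $6386.57
29 March – 31 December 2017: 29,670 kg at $0.48/kg → $14241.60

$20628.17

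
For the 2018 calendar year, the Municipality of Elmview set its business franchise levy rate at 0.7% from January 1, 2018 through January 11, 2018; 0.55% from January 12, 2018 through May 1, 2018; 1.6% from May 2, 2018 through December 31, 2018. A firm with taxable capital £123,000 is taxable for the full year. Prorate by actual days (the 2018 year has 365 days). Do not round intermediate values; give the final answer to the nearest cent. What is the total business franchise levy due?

£1,545.42

January 1 – January 11, 2018: 11 days at 0.7% → £123,000 × 0.7% × 11/365 = £25.9479
January 12 – May 1, 2018: 110 days at 0.55% → £123,000 × 0.55% × 110/365 = £203.8767
May 2 – December 31, 2018: 244 days at 1.6% → £123,000 × 1.6% × 244/365 = £1,315.5945
Total = £1,545.4192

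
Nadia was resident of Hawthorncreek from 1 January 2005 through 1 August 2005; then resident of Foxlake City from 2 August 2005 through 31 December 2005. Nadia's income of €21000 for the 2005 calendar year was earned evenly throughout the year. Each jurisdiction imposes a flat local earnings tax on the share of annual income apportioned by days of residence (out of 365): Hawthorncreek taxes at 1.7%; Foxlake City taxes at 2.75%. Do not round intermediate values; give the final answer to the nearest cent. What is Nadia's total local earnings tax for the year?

€448.82

Hawthorncreek, 1 January – 1 August 2005: 213 days → €21000 × 1.7% × 213/365 = €208.3315
Foxlake City, 2 August – 31 December 2005: 152 days → €21000 × 2.75% × 152/365 = €240.4932
Total = €448.8247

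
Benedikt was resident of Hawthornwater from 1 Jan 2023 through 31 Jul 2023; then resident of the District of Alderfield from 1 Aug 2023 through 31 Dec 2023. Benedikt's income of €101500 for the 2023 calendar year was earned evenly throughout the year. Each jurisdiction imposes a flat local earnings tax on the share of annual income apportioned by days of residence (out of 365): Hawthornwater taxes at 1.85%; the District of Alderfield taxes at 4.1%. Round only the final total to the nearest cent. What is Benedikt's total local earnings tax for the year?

Hawthornwater, 1 Jan – 31 Jul 2023: 212 days → €101500 × 1.85% × 212/365 = €1090.6384
The District of Alderfield, 1 Aug – 31 Dec 2023: 153 days → €101500 × 4.1% × 153/365 = €1744.4096
Total = €2835.0479

€2835.05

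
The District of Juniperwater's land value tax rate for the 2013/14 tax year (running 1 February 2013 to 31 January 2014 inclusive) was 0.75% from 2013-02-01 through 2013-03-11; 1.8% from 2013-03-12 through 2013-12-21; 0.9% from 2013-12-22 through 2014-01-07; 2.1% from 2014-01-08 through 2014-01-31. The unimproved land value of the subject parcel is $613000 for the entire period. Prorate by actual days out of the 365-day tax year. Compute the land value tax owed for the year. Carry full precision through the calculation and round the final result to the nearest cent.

$10210.23

2013-02-01 to 2013-03-11: 39 days at 0.75% → $613000 × 0.75% × 39/365 = $491.2397
2013-03-12 to 2013-12-21: 285 days at 1.8% → $613000 × 1.8% × 285/365 = $8615.5890
2013-12-22 to 2014-01-07: 17 days at 0.9% → $613000 × 0.9% × 17/365 = $256.9562
2014-01-08 to 2014-01-31: 24 days at 2.1% → $613000 × 2.1% × 24/365 = $846.4438
Total = $10210.2288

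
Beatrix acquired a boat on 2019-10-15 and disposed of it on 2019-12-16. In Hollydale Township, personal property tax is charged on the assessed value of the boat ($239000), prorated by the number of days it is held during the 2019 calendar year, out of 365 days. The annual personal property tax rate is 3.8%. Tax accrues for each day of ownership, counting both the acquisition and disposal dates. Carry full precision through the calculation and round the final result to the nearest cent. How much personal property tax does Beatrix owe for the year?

$1567.58

Days held (2019-10-15 to 2019-12-16): 63 out of 365
Tax = $239000 × 3.8% × 63/365 = $1567.5781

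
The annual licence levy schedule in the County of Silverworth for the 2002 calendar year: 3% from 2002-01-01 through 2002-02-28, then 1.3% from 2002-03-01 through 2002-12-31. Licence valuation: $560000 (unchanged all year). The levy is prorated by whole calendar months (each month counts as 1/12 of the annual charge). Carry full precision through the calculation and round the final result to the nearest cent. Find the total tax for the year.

2002-01-01 to 2002-02-28: 2 months at 3% → $560000 × 3% × 2/12 = $2800.0000
2002-03-01 to 2002-12-31: 10 months at 1.3% → $560000 × 1.3% × 10/12 = $6066.6667
Total = $8866.6667

$8866.67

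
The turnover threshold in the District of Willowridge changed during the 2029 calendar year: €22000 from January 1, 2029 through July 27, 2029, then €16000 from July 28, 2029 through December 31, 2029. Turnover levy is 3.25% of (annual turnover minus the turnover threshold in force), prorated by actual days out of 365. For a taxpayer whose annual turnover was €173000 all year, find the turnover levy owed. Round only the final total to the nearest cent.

€4991.38

January 1 – July 27, 2029: 208 days, exemption €22000 → (€173000 − €22000) × 3.25% × 208/365 = €2796.6027
July 28 – December 31, 2029: 157 days, exemption €16000 → (€173000 − €16000) × 3.25% × 157/365 = €2194.7740
Total = €4991.3767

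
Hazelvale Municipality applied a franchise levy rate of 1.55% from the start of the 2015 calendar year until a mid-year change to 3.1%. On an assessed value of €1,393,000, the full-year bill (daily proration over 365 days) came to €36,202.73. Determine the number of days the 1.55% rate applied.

118 days

Let d = days at the first rate; then 365 − d days at the second rate.
€1,393,000 × [1.55%·d + 3.1%·(365−d)] / 365 = €36,202.73
Solving gives d = 118, so the new rate took effect on 29 April 2015.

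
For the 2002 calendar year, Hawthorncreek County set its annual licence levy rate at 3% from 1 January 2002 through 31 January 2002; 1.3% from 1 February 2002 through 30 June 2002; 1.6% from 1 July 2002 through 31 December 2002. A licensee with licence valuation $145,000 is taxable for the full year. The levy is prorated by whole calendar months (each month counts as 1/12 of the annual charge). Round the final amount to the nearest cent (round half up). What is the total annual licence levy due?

1 January – 31 January 2002: 1 month at 3% → $145,000 × 3% × 1/12 = $362.5000
1 February – 30 June 2002: 5 months at 1.3% → $145,000 × 1.3% × 5/12 = $785.4167
1 July – 31 December 2002: 6 months at 1.6% → $145,000 × 1.6% × 6/12 = $1,160.0000
Total = $2,307.9167

$2,307.92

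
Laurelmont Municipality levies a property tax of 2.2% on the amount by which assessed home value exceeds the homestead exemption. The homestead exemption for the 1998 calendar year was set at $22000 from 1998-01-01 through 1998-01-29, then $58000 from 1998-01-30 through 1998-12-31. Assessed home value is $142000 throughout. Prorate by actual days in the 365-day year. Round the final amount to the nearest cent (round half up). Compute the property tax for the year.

1998-01-01 to 1998-01-29: 29 days, exemption $22000 → ($142000 − $22000) × 2.2% × 29/365 = $209.7534
1998-01-30 to 1998-12-31: 336 days, exemption $58000 → ($142000 − $58000) × 2.2% × 336/365 = $1701.1726
Total = $1910.9260

$1910.93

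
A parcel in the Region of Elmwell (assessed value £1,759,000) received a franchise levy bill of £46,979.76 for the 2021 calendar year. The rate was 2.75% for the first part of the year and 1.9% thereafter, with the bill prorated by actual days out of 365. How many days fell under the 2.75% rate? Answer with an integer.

Let d = days at the first rate; then 365 − d days at the second rate.
£1,759,000 × [2.75%·d + 1.9%·(365−d)] / 365 = £46,979.76
Solving gives d = 331, so the new rate took effect on 28 November 2021.

331 days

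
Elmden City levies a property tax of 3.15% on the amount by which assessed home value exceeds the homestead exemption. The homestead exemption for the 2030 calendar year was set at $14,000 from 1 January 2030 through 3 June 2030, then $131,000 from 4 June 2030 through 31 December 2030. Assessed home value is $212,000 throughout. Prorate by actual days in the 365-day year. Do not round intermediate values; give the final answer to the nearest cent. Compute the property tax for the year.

$4,106.48

1 January – 3 June 2030: 154 days, exemption $14,000 → ($212,000 − $14,000) × 3.15% × 154/365 = $2,631.5014
4 June – 31 December 2030: 211 days, exemption $131,000 → ($212,000 − $131,000) × 3.15% × 211/365 = $1,474.9767
Total = $4,106.4781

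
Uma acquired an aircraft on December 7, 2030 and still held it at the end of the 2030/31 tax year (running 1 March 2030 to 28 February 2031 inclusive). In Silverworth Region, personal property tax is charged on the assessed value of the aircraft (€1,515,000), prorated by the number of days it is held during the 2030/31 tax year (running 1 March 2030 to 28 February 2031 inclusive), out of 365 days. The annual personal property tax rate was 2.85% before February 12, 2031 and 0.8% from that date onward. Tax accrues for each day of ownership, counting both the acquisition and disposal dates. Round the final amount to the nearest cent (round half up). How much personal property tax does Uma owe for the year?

December 7, 2030 – February 11, 2031: 67 days at 2.85% → €1,515,000 × 2.85% × 67/365 = €7,925.7329
February 12 – February 28, 2031: 17 days at 0.8% → €1,515,000 × 0.8% × 17/365 = €564.4932
Total = €8,490.2260

€8,490.23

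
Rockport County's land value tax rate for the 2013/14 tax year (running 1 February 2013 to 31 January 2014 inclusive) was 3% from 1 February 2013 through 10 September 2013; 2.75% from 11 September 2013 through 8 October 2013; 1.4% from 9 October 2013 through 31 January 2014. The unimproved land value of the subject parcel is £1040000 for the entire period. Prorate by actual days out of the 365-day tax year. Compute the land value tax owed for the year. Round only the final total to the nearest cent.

1 February – 10 September 2013: 222 days at 3% → £1040000 × 3% × 222/365 = £18976.4384
11 September – 8 October 2013: 28 days at 2.75% → £1040000 × 2.75% × 28/365 = £2193.9726
9 October 2013 – 31 January 2014: 115 days at 1.4% → £1040000 × 1.4% × 115/365 = £4587.3973
Total = £25757.8082

£25757.81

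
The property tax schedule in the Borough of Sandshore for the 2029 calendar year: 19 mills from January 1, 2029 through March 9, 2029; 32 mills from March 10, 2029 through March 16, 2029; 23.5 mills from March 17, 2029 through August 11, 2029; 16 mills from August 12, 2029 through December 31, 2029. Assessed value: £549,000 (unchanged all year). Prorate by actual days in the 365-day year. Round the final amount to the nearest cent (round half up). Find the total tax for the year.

January 1 – March 9, 2029: 68 days at 19 mills → £549,000 × 1.9% × 68/365 = £1,943.3096
March 10 – March 16, 2029: 7 days at 32 mills → £549,000 × 3.2% × 7/365 = £336.9205
March 17 – August 11, 2029: 148 days at 23.5 mills → £549,000 × 2.35% × 148/365 = £5,231.2932
August 12 – December 31, 2029: 142 days at 16 mills → £549,000 × 1.6% × 142/365 = £3,417.3370
Total = £10,928.8603

£10,928.86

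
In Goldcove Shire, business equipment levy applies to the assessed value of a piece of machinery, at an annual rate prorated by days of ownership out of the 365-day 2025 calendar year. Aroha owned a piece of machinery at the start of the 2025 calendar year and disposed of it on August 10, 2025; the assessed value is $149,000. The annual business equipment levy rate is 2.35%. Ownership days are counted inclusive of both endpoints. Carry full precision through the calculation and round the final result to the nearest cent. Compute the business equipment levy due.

$2,129.68

Days held (January 1 – August 10, 2025): 222 out of 365
Tax = $149,000 × 2.35% × 222/365 = $2,129.6795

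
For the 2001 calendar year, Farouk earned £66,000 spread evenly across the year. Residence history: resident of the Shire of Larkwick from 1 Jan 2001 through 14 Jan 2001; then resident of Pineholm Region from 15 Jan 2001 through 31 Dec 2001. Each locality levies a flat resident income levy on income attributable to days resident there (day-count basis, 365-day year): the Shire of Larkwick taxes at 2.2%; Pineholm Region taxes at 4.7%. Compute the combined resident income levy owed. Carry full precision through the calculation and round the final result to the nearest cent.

The Shire of Larkwick, 1 Jan – 14 Jan 2001: 14 days → £66,000 × 2.2% × 14/365 = £55.6932
Pineholm Region, 15 Jan – 31 Dec 2001: 351 days → £66,000 × 4.7% × 351/365 = £2,983.0192
Total = £3,038.7123

£3,038.71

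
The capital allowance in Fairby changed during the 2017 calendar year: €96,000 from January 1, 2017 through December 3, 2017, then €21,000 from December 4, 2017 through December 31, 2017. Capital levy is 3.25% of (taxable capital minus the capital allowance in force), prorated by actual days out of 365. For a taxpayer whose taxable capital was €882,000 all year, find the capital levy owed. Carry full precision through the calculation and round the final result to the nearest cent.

€25,731.99

January 1 – December 3, 2017: 337 days, exemption €96,000 → (€882,000 − €96,000) × 3.25% × 337/365 = €23,585.3836
December 4 – December 31, 2017: 28 days, exemption €21,000 → (€882,000 − €21,000) × 3.25% × 28/365 = €2,146.6027
Total = €25,731.9863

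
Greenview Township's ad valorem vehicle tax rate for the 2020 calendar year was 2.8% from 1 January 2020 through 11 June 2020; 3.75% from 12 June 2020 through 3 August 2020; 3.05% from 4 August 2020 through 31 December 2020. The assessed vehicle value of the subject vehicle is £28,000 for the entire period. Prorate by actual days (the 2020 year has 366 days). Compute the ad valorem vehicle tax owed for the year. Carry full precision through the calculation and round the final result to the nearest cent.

£851.21

1 January – 11 June 2020: 163 days at 2.8% → £28,000 × 2.8% × 163/366 = £349.1585
12 June – 3 August 2020: 53 days at 3.75% → £28,000 × 3.75% × 53/366 = £152.0492
4 August – 31 December 2020: 150 days at 3.05% → £28,000 × 3.05% × 150/366 = £350.0000
Total = £851.2077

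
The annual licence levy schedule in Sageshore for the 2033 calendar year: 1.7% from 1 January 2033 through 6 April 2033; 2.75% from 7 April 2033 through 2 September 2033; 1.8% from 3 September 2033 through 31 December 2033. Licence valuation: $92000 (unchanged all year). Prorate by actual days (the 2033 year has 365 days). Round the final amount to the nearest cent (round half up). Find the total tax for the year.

$1988.59

1 January – 6 April 2033: 96 days at 1.7% → $92000 × 1.7% × 96/365 = $411.3534
7 April – 2 September 2033: 149 days at 2.75% → $92000 × 2.75% × 149/365 = $1032.7945
3 September – 31 December 2033: 120 days at 1.8% → $92000 × 1.8% × 120/365 = $544.4384
Total = $1988.5863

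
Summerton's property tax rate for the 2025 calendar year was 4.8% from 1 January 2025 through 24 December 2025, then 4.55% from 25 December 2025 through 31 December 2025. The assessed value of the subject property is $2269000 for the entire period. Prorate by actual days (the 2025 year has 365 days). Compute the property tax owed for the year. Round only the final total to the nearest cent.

$108803.21

1 January – 24 December 2025: 358 days at 4.8% → $2269000 × 4.8% × 358/365 = $106823.2767
25 December – 31 December 2025: 7 days at 4.55% → $2269000 × 4.55% × 7/365 = $1979.9356
Total = $108803.2123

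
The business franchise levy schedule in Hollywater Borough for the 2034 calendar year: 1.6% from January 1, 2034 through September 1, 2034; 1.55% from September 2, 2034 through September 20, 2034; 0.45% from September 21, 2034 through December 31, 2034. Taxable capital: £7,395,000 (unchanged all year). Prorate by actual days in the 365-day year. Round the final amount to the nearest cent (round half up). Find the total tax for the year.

January 1 – September 1, 2034: 244 days at 1.6% → £7,395,000 × 1.6% × 244/365 = £79,096.1096
September 2 – September 20, 2034: 19 days at 1.55% → £7,395,000 × 1.55% × 19/365 = £5,966.6507
September 21 – December 31, 2034: 102 days at 0.45% → £7,395,000 × 0.45% × 102/365 = £9,299.4658
Total = £94,362.2260

£94,362.23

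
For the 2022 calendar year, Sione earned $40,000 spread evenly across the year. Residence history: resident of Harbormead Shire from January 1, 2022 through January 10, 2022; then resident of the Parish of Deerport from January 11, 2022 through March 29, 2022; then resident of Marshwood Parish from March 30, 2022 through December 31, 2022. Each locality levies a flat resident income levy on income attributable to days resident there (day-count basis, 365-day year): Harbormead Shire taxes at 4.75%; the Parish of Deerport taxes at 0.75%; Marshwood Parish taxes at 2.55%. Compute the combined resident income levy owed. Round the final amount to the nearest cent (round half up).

$890.25

Harbormead Shire, January 1 – January 10, 2022: 10 days → $40,000 × 4.75% × 10/365 = $52.0548
The Parish of Deerport, January 11 – March 29, 2022: 78 days → $40,000 × 0.75% × 78/365 = $64.1096
Marshwood Parish, March 30 – December 31, 2022: 277 days → $40,000 × 2.55% × 277/365 = $774.0822
Total = $890.2466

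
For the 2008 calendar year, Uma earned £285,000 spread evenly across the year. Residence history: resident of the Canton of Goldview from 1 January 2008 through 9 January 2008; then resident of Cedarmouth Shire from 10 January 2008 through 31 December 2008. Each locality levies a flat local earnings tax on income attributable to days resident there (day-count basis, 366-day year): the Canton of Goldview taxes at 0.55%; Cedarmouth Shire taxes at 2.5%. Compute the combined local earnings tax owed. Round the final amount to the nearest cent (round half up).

£6,988.34

The Canton of Goldview, 1 January – 9 January 2008: 9 days → £285,000 × 0.55% × 9/366 = £38.5451
Cedarmouth Shire, 10 January – 31 December 2008: 357 days → £285,000 × 2.5% × 357/366 = £6,949.7951
Total = £6,988.3402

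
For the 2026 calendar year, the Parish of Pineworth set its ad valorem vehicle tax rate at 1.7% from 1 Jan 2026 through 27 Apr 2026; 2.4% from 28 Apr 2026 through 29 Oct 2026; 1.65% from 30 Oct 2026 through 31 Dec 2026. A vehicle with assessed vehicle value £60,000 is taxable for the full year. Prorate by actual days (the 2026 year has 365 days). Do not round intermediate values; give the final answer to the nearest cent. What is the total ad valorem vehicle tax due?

£1,227.70

1 Jan – 27 Apr 2026: 117 days at 1.7% → £60,000 × 1.7% × 117/365 = £326.9589
28 Apr – 29 Oct 2026: 185 days at 2.4% → £60,000 × 2.4% × 185/365 = £729.8630
30 Oct – 31 Dec 2026: 63 days at 1.65% → £60,000 × 1.65% × 63/365 = £170.8767
Total = £1,227.6986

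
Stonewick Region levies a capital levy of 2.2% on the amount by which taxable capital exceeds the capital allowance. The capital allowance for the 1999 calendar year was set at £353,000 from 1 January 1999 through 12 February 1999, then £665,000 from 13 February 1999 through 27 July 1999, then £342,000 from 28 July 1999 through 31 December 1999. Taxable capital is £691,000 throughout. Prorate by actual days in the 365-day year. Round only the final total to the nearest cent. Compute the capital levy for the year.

£4,437.19

1 January – 12 February 1999: 43 days, exemption £353,000 → (£691,000 − £353,000) × 2.2% × 43/365 = £876.0219
13 February – 27 July 1999: 165 days, exemption £665,000 → (£691,000 − £665,000) × 2.2% × 165/365 = £258.5753
28 July – 31 December 1999: 157 days, exemption £342,000 → (£691,000 − £342,000) × 2.2% × 157/365 = £3,302.5918
Total = £4,437.1890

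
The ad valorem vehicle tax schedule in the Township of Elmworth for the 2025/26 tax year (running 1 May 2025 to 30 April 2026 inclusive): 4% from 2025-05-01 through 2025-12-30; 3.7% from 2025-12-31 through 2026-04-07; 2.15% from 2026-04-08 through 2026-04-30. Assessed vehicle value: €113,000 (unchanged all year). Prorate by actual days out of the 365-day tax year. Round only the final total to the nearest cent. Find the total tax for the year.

2025-05-01 to 2025-12-30: 244 days at 4% → €113,000 × 4% × 244/365 = €3,021.5890
2025-12-31 to 2026-04-07: 98 days at 3.7% → €113,000 × 3.7% × 98/365 = €1,122.5699
2026-04-08 to 2026-04-30: 23 days at 2.15% → €113,000 × 2.15% × 23/365 = €153.0918
Total = €4,297.2507

€4,297.25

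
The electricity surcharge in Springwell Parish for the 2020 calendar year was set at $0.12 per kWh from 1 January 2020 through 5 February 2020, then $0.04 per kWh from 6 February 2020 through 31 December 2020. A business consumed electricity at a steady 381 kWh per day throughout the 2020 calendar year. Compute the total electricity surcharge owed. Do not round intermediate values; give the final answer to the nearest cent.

1 January – 5 February 2020: 36 days × 381 kWh/day = 13,716 kWh at $0.12/kWh → $1645.92
6 February – 31 December 2020: 330 days × 381 kWh/day = 125,730 kWh at $0.04/kWh → $5029.20

$6675.12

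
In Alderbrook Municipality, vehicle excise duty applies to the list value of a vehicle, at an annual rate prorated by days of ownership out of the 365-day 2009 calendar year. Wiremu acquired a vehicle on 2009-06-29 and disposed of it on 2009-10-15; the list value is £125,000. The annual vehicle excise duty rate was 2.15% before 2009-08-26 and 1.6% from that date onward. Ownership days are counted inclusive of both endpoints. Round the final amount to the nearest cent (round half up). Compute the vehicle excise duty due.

2009-06-29 to 2009-08-25: 58 days at 2.15% → £125,000 × 2.15% × 58/365 = £427.0548
2009-08-26 to 2009-10-15: 51 days at 1.6% → £125,000 × 1.6% × 51/365 = £279.4521
Total = £706.5068

£706.51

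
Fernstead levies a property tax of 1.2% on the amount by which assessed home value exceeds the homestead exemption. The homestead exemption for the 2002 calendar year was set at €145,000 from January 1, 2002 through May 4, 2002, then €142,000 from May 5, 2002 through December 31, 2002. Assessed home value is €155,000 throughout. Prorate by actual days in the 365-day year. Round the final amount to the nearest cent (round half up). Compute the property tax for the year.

January 1 – May 4, 2002: 124 days, exemption €145,000 → (€155,000 − €145,000) × 1.2% × 124/365 = €40.7671
May 5 – December 31, 2002: 241 days, exemption €142,000 → (€155,000 − €142,000) × 1.2% × 241/365 = €103.0027
Total = €143.7699

€143.77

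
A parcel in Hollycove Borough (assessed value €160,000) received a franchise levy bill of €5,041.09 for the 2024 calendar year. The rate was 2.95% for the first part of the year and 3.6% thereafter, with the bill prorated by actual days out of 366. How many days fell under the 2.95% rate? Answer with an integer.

Let d = days at the first rate; then 366 − d days at the second rate.
€160,000 × [2.95%·d + 3.6%·(366−d)] / 366 = €5,041.09
Solving gives d = 253, so the new rate took effect on September 10, 2024.

253 days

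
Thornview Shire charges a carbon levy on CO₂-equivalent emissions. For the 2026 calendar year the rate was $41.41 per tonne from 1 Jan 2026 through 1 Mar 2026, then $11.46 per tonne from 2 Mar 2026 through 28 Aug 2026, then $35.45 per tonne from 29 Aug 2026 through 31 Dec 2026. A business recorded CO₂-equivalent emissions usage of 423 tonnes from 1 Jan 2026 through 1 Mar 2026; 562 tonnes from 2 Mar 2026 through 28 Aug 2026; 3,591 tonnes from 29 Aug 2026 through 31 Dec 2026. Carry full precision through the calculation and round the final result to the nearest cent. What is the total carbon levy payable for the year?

1 Jan – 1 Mar 2026: 423 tonnes at $41.41/tonne → $17,516.43
2 Mar – 28 Aug 2026: 562 tonnes at $11.46/tonne → $6,440.52
29 Aug – 31 Dec 2026: 3,591 tonnes at $35.45/tonne → $127,300.95

$151,257.90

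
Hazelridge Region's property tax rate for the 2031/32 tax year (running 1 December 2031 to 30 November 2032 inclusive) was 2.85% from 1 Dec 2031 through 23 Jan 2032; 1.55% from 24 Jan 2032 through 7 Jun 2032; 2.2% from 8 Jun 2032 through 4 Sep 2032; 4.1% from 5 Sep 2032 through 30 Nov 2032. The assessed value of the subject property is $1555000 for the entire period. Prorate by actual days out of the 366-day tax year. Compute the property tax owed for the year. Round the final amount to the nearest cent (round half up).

1 Dec 2031 – 23 Jan 2032: 54 days at 2.85% → $1555000 × 2.85% × 54/366 = $6538.6475
24 Jan – 7 Jun 2032: 136 days at 1.55% → $1555000 × 1.55% × 136/366 = $8956.1202
8 Jun – 4 Sep 2032: 89 days at 2.2% → $1555000 × 2.2% × 89/366 = $8318.8251
5 Sep – 30 Nov 2032: 87 days at 4.1% → $1555000 × 4.1% × 87/366 = $15154.8770
Total = $38968.4699

$38968.47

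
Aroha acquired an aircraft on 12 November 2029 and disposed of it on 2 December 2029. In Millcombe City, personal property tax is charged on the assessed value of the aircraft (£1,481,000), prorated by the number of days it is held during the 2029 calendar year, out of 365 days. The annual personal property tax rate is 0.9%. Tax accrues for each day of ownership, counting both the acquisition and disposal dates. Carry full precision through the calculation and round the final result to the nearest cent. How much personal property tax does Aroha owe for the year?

Days held (12 November – 2 December 2029): 21 out of 365
Tax = £1,481,000 × 0.9% × 21/365 = £766.8740

£766.87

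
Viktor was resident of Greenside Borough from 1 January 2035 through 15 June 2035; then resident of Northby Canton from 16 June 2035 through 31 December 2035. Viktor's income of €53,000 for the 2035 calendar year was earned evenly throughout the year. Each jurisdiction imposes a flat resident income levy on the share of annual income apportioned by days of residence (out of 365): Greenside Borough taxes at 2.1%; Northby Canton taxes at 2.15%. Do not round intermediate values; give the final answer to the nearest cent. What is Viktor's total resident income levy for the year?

€1,127.45

Greenside Borough, 1 January – 15 June 2035: 166 days → €53,000 × 2.1% × 166/365 = €506.1863
Northby Canton, 16 June – 31 December 2035: 199 days → €53,000 × 2.15% × 199/365 = €621.2616
Total = €1,127.4479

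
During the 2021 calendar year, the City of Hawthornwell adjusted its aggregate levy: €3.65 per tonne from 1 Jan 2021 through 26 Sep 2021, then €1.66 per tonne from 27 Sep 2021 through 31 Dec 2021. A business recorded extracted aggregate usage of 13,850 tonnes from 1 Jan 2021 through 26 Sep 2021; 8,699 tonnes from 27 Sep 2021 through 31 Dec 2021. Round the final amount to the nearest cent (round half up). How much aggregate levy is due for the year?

€64,992.84

1 Jan – 26 Sep 2021: 13,850 tonnes at €3.65/tonne → €50,552.50
27 Sep – 31 Dec 2021: 8,699 tonnes at €1.66/tonne → €14,440.34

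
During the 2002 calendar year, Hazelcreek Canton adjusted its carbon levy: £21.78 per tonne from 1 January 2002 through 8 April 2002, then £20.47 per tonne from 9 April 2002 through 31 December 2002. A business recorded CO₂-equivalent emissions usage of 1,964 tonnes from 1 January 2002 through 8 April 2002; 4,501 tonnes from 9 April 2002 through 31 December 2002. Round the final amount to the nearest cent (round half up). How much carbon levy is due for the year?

1 January – 8 April 2002: 1,964 tonnes at £21.78/tonne → £42,775.92
9 April – 31 December 2002: 4,501 tonnes at £20.47/tonne → £92,135.47

£134,911.39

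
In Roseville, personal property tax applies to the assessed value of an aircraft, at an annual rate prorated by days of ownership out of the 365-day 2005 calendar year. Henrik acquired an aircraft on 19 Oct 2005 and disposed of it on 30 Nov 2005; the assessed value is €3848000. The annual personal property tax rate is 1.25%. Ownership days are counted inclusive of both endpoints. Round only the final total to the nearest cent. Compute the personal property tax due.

€5666.58

Days held (19 Oct – 30 Nov 2005): 43 out of 365
Tax = €3848000 × 1.25% × 43/365 = €5666.5753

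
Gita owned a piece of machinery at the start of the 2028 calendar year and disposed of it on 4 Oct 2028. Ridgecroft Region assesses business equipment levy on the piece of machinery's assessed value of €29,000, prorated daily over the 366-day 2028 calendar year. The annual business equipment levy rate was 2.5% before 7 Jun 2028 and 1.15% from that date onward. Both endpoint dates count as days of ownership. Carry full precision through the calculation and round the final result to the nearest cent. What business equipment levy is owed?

€422.32

1 Jan – 6 Jun 2028: 158 days at 2.5% → €29,000 × 2.5% × 158/366 = €312.9781
7 Jun – 4 Oct 2028: 120 days at 1.15% → €29,000 × 1.15% × 120/366 = €109.3443
Total = €422.3224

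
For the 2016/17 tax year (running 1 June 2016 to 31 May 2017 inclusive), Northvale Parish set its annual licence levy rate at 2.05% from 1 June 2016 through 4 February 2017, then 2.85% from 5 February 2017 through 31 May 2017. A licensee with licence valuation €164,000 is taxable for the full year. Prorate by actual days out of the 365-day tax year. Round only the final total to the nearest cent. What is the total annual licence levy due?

1 June 2016 – 4 February 2017: 249 days at 2.05% → €164,000 × 2.05% × 249/365 = €2,293.5288
5 February – 31 May 2017: 116 days at 2.85% → €164,000 × 2.85% × 116/365 = €1,485.4356
Total = €3,778.9644

€3,778.96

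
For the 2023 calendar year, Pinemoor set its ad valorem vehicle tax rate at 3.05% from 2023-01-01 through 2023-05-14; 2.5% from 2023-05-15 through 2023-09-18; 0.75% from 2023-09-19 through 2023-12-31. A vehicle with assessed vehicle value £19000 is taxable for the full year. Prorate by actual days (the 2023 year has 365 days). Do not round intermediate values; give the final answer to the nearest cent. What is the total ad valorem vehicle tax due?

2023-01-01 to 2023-05-14: 134 days at 3.05% → £19000 × 3.05% × 134/365 = £212.7479
2023-05-15 to 2023-09-18: 127 days at 2.5% → £19000 × 2.5% × 127/365 = £165.2740
2023-09-19 to 2023-12-31: 104 days at 0.75% → £19000 × 0.75% × 104/365 = £40.6027
Total = £418.6247

£418.62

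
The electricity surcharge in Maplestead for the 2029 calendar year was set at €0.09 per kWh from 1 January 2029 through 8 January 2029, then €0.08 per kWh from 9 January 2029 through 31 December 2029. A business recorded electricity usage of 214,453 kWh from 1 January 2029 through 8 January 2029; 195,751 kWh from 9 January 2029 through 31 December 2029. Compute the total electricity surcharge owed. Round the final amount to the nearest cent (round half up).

€34,960.85

1 January – 8 January 2029: 214,453 kWh at €0.09/kWh → €19,300.77
9 January – 31 December 2029: 195,751 kWh at €0.08/kWh → €15,660.08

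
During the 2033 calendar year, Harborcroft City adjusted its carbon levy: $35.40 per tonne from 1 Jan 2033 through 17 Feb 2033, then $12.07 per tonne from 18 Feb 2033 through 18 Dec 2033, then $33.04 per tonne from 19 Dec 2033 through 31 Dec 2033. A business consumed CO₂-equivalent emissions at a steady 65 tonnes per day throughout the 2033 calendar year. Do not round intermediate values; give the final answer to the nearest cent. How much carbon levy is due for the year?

1 Jan – 17 Feb 2033: 48 days × 65 tonnes/day = 3,120 tonnes at $35.40/tonne → $110448.00
18 Feb – 18 Dec 2033: 304 days × 65 tonnes/day = 19,760 tonnes at $12.07/tonne → $238503.20
19 Dec – 31 Dec 2033: 13 days × 65 tonnes/day = 845 tonnes at $33.04/tonne → $27918.80

$376870.00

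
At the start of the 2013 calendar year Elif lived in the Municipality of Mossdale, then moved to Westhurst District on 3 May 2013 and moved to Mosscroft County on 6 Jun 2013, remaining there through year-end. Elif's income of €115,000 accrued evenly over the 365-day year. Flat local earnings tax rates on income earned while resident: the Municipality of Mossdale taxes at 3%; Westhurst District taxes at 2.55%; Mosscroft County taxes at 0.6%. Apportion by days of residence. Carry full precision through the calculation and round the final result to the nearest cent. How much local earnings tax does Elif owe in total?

The Municipality of Mossdale, 1 Jan – 2 May 2013: 122 days → €115,000 × 3% × 122/365 = €1,153.1507
Westhurst District, 3 May – 5 Jun 2013: 34 days → €115,000 × 2.55% × 34/365 = €273.1644
Mosscroft County, 6 Jun – 31 Dec 2013: 209 days → €115,000 × 0.6% × 209/365 = €395.0959
Total = €1,821.4110

€1,821.41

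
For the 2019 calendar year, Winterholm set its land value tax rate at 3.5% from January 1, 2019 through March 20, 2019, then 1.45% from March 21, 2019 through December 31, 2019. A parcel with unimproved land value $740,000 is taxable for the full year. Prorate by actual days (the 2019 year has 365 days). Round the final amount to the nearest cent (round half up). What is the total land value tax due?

January 1 – March 20, 2019: 79 days at 3.5% → $740,000 × 3.5% × 79/365 = $5,605.7534
March 21 – December 31, 2019: 286 days at 1.45% → $740,000 × 1.45% × 286/365 = $8,407.6164
Total = $14,013.3699

$14,013.37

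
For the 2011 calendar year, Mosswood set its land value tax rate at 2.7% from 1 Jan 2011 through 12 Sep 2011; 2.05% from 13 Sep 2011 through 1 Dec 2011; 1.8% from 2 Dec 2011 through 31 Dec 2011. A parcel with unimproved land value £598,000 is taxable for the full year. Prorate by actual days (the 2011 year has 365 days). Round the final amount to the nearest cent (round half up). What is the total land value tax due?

£14,851.70

1 Jan – 12 Sep 2011: 255 days at 2.7% → £598,000 × 2.7% × 255/365 = £11,280.0822
13 Sep – 1 Dec 2011: 80 days at 2.05% → £598,000 × 2.05% × 80/365 = £2,686.9041
2 Dec – 31 Dec 2011: 30 days at 1.8% → £598,000 × 1.8% × 30/365 = £884.7123
Total = £14,851.6986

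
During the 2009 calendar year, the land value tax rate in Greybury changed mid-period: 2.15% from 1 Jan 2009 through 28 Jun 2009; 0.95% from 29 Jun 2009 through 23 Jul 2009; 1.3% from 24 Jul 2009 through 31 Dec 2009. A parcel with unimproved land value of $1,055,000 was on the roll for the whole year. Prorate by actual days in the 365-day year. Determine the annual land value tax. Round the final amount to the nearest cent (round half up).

$17,859.85

1 Jan – 28 Jun 2009: 179 days at 2.15% → $1,055,000 × 2.15% × 179/365 = $11,123.7466
29 Jun – 23 Jul 2009: 25 days at 0.95% → $1,055,000 × 0.95% × 25/365 = $686.4726
24 Jul – 31 Dec 2009: 161 days at 1.3% → $1,055,000 × 1.3% × 161/365 = $6,049.6301
Total = $17,859.8493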